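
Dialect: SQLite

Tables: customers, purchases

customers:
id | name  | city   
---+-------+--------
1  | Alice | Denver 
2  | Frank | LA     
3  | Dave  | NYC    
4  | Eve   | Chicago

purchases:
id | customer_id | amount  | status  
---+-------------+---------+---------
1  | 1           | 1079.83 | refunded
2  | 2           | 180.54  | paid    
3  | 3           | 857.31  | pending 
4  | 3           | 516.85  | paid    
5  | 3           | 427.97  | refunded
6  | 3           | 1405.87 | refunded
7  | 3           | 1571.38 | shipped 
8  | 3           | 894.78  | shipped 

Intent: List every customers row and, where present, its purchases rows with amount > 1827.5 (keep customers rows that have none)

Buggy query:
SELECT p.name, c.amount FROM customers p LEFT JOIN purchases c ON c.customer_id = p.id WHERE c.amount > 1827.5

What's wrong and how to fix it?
Bug: A WHERE condition on the right-hand table after LEFT JOIN drops unmatched parents

Fix: Move the right-table condition into the ON clause so unmatched parents are kept

Corrected query:
SELECT p.name, c.amount FROM customers p LEFT JOIN purchases c ON c.customer_id = p.id AND c.amount > 1827.5

Result:
name  | amount
------+-------
Alice | NULL  
Frank | NULL  
Dave  | NULL  
Eve   | NULL  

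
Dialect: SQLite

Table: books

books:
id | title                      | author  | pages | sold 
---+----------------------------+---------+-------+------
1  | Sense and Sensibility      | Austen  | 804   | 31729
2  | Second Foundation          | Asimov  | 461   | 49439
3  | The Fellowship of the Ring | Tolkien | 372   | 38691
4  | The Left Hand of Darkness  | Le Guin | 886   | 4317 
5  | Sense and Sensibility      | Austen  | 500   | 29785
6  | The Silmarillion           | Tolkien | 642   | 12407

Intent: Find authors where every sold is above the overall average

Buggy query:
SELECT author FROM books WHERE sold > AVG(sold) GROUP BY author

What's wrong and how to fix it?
Bug: WHERE evaluates per row before aggregation, so AVG() is unavailable

Fix: Use a subquery for AVG and a HAVING MIN(...) filter so the condition holds for every row in the group

Corrected query:
SELECT author FROM books GROUP BY author HAVING MIN(sold) > (SELECT AVG(sold) FROM books)

Result:
author
------
Asimov
Austen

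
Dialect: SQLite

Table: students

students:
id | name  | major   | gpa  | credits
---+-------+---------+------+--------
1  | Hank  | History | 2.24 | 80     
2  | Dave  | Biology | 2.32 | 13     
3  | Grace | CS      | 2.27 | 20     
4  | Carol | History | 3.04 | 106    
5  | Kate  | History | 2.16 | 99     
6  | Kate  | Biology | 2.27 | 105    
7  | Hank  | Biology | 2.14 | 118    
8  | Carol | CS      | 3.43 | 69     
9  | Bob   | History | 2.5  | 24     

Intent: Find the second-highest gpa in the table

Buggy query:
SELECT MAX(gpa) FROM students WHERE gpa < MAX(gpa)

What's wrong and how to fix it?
Bug: MAX(gpa) on the right of the comparison is an aggregate-in-WHERE error

Fix: Compute the overall MAX in a subquery, then take MAX of rows below it

Corrected query:
SELECT MAX(gpa) FROM students WHERE gpa < (SELECT MAX(gpa) FROM students)

Result:
MAX(gpa)
--------
3.04    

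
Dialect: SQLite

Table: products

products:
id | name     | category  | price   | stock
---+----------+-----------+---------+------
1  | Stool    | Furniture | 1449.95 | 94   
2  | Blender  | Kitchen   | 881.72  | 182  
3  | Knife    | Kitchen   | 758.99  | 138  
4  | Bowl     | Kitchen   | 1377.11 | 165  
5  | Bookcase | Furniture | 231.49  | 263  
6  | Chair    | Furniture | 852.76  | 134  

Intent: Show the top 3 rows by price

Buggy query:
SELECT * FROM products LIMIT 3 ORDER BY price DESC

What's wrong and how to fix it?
Bug: ORDER BY cannot follow LIMIT; LIMIT is the final clause

Fix: Sort with ORDER BY, then apply LIMIT

Corrected query:
SELECT * FROM products ORDER BY price DESC LIMIT 3

Result:
id | name    | category  | price   | stock
---+---------+-----------+---------+------
1  | Stool   | Furniture | 1449.95 | 94   
4  | Bowl    | Kitchen   | 1377.11 | 165  
2  | Blender | Kitchen   | 881.72  | 182  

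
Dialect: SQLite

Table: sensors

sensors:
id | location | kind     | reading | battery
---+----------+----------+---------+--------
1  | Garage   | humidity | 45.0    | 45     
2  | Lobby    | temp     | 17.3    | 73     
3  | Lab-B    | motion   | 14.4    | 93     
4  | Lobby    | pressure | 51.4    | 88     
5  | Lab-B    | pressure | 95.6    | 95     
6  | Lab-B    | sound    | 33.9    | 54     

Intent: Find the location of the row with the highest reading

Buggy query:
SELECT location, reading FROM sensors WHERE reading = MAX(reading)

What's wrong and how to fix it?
Bug: MAX(reading) is an aggregate and cannot be used directly in WHERE

Fix: Wrap MAX in a scalar subquery so WHERE compares against a single value

Corrected query:
SELECT location, reading FROM sensors WHERE reading = (SELECT MAX(reading) FROM sensors)

Result:
location | reading
---------+--------
Lab-B    | 95.6   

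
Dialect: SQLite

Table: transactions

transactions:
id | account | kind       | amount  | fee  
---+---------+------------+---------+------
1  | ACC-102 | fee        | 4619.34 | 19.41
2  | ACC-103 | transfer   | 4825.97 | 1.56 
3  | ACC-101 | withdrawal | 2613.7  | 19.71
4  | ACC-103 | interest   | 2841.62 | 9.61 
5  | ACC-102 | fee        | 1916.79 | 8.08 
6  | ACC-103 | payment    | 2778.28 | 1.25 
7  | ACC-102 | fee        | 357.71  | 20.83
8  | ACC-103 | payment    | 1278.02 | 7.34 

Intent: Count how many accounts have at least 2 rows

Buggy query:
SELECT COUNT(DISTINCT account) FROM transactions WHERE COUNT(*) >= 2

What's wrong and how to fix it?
Bug: COUNT(*) cannot appear in WHERE; the per-group count doesn't exist yet

Fix: Use a subquery that GROUPs and filters with HAVING, then count its rows

Corrected query:
SELECT COUNT(*) FROM (SELECT account FROM transactions GROUP BY account HAVING COUNT(*) >= 2)

Result:
COUNT(*)
--------
2       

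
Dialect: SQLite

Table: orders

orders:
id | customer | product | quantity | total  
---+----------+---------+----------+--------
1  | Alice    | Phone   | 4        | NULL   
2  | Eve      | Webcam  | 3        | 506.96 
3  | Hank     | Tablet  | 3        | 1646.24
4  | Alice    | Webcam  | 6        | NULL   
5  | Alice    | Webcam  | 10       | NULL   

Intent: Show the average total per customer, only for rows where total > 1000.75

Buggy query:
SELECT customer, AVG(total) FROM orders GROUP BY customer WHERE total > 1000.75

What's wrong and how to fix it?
Bug: Row-level WHERE must come before GROUP BY in the clause order

Fix: Place WHERE between FROM and GROUP BY

Corrected query:
SELECT customer, AVG(total) FROM orders WHERE total > 1000.75 GROUP BY customer

Result:
customer | AVG(total)
---------+-----------
Hank     | 1646.24   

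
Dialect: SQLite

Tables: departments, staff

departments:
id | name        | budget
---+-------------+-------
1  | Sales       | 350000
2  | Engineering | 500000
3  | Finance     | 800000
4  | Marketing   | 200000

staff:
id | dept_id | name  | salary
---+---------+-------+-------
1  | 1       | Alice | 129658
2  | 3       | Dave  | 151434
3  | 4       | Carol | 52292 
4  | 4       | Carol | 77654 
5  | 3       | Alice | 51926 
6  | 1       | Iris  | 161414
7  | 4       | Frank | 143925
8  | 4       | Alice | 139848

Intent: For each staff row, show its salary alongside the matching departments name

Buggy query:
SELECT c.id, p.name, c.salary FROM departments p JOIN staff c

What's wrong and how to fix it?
Bug: JOIN with no ON clause produces a cartesian product; every staff row pairs with every departments row

Fix: Add ON c.dept_id = p.id to the JOIN

Corrected query:
SELECT c.id, p.name, c.salary FROM departments p JOIN staff c ON c.dept_id = p.id

Result:
id | name      | salary
---+-----------+-------
1  | Sales     | 129658
2  | Finance   | 151434
3  | Marketing | 52292 
4  | Marketing | 77654 
5  | Finance   | 51926 
6  | Sales     | 161414
7  | Marketing | 143925
8  | Marketing | 139848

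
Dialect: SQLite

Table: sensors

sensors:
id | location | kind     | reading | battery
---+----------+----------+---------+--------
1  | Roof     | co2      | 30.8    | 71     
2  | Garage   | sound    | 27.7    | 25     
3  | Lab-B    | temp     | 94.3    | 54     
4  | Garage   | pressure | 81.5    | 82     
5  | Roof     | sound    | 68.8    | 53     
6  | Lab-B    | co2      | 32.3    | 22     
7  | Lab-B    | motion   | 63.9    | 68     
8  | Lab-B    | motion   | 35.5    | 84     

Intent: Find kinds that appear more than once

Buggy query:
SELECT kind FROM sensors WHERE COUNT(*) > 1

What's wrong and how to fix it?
Bug: WHERE can't reference COUNT(*); aggregates are computed after WHERE

Fix: GROUP BY kind, then filter groups with HAVING COUNT(*) > 1

Corrected query:
SELECT kind FROM sensors GROUP BY kind HAVING COUNT(*) > 1

Result:
kind  
------
co2   
motion
sound 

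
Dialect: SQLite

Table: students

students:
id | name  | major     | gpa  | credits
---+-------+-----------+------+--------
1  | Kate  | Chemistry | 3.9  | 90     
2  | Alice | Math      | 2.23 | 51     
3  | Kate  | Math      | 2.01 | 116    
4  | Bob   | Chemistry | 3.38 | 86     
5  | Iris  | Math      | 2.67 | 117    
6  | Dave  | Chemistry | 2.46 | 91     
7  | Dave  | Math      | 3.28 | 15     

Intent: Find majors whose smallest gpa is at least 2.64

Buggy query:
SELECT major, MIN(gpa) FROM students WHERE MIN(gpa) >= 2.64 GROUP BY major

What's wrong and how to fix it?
Bug: MIN() in WHERE is a misuse of aggregate

Fix: Use HAVING for the per-group MIN condition

Corrected query:
SELECT major, MIN(gpa) FROM students GROUP BY major HAVING MIN(gpa) >= 2.64

Result:
(no rows)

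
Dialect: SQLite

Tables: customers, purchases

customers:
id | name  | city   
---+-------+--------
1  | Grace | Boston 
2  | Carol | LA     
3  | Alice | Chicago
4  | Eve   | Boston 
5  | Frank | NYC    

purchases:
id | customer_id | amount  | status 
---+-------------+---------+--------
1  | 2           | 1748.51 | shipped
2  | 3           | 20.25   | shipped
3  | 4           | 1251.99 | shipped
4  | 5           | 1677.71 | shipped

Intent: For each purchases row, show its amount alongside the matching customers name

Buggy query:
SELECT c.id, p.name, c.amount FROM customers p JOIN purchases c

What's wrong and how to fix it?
Bug: JOIN with no ON clause produces a cartesian product; every purchases row pairs with every customers row

Fix: Add ON c.customer_id = p.id to the JOIN

Corrected query:
SELECT c.id, p.name, c.amount FROM customers p JOIN purchases c ON c.customer_id = p.id

Result:
id | name  | amount 
---+-------+--------
1  | Carol | 1748.51
2  | Alice | 20.25  
3  | Eve   | 1251.99
4  | Frank | 1677.71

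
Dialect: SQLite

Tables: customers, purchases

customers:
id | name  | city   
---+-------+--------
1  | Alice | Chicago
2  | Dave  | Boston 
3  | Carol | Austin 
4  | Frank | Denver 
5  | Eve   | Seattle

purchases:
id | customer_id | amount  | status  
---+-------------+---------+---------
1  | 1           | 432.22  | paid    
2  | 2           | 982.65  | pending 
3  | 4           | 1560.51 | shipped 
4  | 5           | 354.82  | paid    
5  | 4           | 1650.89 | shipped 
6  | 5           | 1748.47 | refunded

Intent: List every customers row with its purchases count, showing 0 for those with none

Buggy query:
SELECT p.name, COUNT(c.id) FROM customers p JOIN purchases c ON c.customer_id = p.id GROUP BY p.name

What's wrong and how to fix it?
Bug: INNER JOIN drops customers rows that have no matching purchases rows

Fix: Switch to LEFT JOIN to retain unmatched parent rows

Corrected query:
SELECT p.name, COUNT(c.id) FROM customers p LEFT JOIN purchases c ON c.customer_id = p.id GROUP BY p.name

Result:
name  | COUNT(c.id)
------+------------
Alice | 1          
Carol | 0          
Dave  | 1          
Eve   | 2          
Frank | 2          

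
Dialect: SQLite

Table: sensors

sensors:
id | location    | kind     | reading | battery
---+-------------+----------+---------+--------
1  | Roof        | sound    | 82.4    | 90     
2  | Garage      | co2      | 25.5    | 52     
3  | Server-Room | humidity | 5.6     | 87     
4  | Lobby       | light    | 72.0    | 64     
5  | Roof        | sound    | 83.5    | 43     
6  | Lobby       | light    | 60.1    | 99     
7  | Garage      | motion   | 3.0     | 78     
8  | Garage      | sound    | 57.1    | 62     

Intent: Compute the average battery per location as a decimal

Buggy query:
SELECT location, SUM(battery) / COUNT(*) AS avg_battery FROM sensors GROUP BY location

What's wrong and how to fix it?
Bug: Both operands are integers, so '/' performs integer division and truncates

Fix: Cast one side to REAL so the division keeps the fractional part

Corrected query:
SELECT location, SUM(battery) * 1.0 / COUNT(*) AS avg_battery FROM sensors GROUP BY location

Result:
location    | avg_battery
------------+------------
Garage      | 64         
Lobby       | 81.5       
Roof        | 66.5       
Server-Room | 87         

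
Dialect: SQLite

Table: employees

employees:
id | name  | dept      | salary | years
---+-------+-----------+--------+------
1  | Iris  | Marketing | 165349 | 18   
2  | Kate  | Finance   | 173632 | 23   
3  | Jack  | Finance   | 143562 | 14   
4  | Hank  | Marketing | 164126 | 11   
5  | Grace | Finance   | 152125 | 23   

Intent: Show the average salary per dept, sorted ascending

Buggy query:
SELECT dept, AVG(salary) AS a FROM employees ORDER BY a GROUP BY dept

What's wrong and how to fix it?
Bug: ORDER BY appears before GROUP BY; SQL clause order requires GROUP BY first

Fix: Reorder: SELECT … FROM … GROUP BY … ORDER BY …

Corrected query:
SELECT dept, AVG(salary) AS a FROM employees GROUP BY dept ORDER BY a

Result:
dept      | a            
----------+--------------
Finance   | 156439.666667
Marketing | 164737.5     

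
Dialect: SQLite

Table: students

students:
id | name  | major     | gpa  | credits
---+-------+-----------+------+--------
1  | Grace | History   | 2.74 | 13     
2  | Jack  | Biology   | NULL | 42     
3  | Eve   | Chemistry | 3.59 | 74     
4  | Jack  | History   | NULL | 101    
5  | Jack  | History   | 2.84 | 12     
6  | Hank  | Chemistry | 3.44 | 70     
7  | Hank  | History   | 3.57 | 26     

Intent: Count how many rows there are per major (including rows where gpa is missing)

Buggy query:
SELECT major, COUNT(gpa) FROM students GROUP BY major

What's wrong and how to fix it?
Bug: COUNT(gpa) skips NULLs, so groups with missing gpa are undercounted

Fix: Replace COUNT(gpa) with COUNT(*)

Corrected query:
SELECT major, COUNT(*) FROM students GROUP BY major

Result:
major     | COUNT(*)
----------+---------
Biology   | 1       
Chemistry | 2       
History   | 4       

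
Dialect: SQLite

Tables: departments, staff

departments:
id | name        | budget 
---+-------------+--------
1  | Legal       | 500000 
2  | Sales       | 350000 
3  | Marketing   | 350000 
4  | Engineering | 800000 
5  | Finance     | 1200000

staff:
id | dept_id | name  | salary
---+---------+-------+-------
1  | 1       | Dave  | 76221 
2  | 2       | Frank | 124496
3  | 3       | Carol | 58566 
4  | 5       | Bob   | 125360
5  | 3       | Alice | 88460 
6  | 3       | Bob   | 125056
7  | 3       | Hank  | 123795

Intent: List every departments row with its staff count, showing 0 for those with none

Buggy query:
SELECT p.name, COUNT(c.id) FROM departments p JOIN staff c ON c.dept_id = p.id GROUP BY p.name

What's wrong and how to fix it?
Bug: INNER JOIN drops departments rows that have no matching staff rows

Fix: Switch to LEFT JOIN to retain unmatched parent rows

Corrected query:
SELECT p.name, COUNT(c.id) FROM departments p LEFT JOIN staff c ON c.dept_id = p.id GROUP BY p.name

Result:
name        | COUNT(c.id)
------------+------------
Engineering | 0          
Finance     | 1          
Legal       | 1          
Marketing   | 4          
Sales       | 1          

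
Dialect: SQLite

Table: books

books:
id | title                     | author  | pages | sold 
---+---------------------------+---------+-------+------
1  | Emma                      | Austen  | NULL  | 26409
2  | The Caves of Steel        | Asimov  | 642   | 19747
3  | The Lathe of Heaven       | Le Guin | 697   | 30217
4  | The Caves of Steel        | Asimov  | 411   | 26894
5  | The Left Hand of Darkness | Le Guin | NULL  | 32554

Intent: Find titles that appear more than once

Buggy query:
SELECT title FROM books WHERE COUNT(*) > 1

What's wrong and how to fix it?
Bug: WHERE can't reference COUNT(*); aggregates are computed after WHERE

Fix: GROUP BY title, then filter groups with HAVING COUNT(*) > 1

Corrected query:
SELECT title FROM books GROUP BY title HAVING COUNT(*) > 1

Result:
title             
------------------
The Caves of Steel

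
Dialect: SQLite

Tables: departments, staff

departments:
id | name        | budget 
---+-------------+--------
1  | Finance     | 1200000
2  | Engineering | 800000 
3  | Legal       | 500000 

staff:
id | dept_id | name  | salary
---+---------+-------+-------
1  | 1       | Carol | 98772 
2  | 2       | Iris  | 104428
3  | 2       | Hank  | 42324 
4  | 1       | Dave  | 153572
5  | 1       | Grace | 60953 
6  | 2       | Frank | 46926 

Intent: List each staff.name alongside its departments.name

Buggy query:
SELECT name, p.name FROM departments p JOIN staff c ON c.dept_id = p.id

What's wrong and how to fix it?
Bug: Both tables have a 'name' column; the unqualified reference is ambiguous

Fix: Prefix ambiguous columns with the table alias

Corrected query:
SELECT c.name, p.name FROM departments p JOIN staff c ON c.dept_id = p.id

Result:
name  | name       
------+------------
Carol | Finance    
Iris  | Engineering
Hank  | Engineering
Dave  | Finance    
Grace | Finance    
Frank | Engineering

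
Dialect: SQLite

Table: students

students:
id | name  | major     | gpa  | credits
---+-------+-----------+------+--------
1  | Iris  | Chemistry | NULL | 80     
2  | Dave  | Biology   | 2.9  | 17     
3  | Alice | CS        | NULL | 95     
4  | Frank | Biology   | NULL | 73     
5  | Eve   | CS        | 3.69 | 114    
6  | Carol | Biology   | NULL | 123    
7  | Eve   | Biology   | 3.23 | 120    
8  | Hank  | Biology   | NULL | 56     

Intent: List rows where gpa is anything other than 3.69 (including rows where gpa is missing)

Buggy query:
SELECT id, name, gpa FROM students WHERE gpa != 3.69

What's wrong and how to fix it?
Bug: Inequality against NULL is unknown, not true; rows with NULL are dropped

Fix: Add an explicit OR gpa IS NULL to include the missing-value rows

Corrected query:
SELECT id, name, gpa FROM students WHERE gpa != 3.69 OR gpa IS NULL

Result:
id | name  | gpa 
---+-------+-----
1  | Iris  | NULL
2  | Dave  | 2.9 
3  | Alice | NULL
4  | Frank | NULL
6  | Carol | NULL
7  | Eve   | 3.23
8  | Hank  | NULL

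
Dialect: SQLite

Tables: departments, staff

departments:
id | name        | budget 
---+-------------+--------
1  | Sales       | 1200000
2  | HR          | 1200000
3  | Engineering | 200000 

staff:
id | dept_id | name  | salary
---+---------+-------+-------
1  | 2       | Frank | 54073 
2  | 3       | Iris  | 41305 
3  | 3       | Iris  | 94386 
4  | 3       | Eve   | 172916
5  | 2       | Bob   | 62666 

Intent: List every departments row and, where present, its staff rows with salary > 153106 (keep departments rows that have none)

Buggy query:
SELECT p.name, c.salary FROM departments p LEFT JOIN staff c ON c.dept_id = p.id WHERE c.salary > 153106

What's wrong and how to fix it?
Bug: A WHERE condition on the right-hand table after LEFT JOIN drops unmatched parents

Fix: Move the right-table condition into the ON clause so unmatched parents are kept

Corrected query:
SELECT p.name, c.salary FROM departments p LEFT JOIN staff c ON c.dept_id = p.id AND c.salary > 153106

Result:
name        | salary
------------+-------
Sales       | NULL  
HR          | NULL  
Engineering | 172916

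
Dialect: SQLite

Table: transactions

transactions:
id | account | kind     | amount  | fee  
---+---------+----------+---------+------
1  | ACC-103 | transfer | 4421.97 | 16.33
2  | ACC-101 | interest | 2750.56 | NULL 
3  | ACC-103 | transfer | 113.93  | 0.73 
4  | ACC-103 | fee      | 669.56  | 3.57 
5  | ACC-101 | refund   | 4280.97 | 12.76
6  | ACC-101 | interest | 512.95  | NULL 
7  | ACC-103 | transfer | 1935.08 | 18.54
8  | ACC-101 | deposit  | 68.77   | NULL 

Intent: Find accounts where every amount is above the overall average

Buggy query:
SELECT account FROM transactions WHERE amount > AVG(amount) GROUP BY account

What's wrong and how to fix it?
Bug: AVG() is an aggregate; it can't sit directly in WHERE

Fix: Compute the overall average in a scalar subquery and compare each group's MIN against it in HAVING

Corrected query:
SELECT account FROM transactions GROUP BY account HAVING MIN(amount) > (SELECT AVG(amount) FROM transactions)

Result:
(no rows)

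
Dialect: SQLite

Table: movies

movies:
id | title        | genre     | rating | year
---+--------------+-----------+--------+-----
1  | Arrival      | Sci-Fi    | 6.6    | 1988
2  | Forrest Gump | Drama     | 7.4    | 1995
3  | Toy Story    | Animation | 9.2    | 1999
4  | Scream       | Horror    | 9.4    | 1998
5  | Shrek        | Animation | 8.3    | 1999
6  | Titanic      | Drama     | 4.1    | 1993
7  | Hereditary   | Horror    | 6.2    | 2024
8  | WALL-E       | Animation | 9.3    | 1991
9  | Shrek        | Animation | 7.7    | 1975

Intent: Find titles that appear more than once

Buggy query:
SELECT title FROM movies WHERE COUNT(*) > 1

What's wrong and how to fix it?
Bug: WHERE can't reference COUNT(*); aggregates are computed after WHERE

Fix: Group first, then use HAVING for the count condition

Corrected query:
SELECT title FROM movies GROUP BY title HAVING COUNT(*) > 1

Result:
title
-----
Shrek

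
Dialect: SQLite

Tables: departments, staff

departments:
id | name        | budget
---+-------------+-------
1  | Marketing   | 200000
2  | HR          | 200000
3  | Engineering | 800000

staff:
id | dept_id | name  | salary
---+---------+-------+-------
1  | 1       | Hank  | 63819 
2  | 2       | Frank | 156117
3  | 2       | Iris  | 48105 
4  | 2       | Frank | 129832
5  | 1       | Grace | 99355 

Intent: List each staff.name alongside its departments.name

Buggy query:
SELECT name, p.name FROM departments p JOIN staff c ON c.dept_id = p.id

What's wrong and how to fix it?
Bug: Both tables have a 'name' column; the unqualified reference is ambiguous

Fix: Qualify the column with its table alias (c.name)

Corrected query:
SELECT c.name, p.name FROM departments p JOIN staff c ON c.dept_id = p.id

Result:
name  | name     
------+----------
Hank  | Marketing
Frank | HR       
Iris  | HR       
Frank | HR       
Grace | Marketing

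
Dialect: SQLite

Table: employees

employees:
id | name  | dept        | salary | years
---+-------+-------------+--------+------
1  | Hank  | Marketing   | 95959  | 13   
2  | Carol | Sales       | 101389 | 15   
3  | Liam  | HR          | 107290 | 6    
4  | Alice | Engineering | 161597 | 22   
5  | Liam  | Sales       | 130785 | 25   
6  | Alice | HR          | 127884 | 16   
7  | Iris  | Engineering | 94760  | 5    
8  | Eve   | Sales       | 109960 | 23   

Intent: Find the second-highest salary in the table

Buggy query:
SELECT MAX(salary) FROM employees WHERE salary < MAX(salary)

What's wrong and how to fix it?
Bug: The inner MAX is an aggregate inside WHERE, which is not allowed

Fix: Put the inner MAX in a scalar subquery

Corrected query:
SELECT MAX(salary) FROM employees WHERE salary < (SELECT MAX(salary) FROM employees)

Result:
MAX(salary)
-----------
130785     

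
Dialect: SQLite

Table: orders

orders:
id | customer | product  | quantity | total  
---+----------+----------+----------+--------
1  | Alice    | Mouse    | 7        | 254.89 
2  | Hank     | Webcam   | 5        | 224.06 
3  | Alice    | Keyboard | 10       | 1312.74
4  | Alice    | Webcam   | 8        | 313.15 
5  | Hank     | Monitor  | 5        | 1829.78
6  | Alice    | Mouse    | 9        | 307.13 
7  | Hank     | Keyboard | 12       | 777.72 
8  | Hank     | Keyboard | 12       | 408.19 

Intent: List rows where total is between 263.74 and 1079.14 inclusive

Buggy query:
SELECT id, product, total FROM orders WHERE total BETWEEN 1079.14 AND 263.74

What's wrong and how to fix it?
Bug: BETWEEN expects the lower bound first; with 1079.14 AND 263.74 the range is empty

Fix: Write BETWEEN 263.74 AND 1079.14

Corrected query:
SELECT id, product, total FROM orders WHERE total BETWEEN 263.74 AND 1079.14

Result:
id | product  | total 
---+----------+-------
4  | Webcam   | 313.15
6  | Mouse    | 307.13
7  | Keyboard | 777.72
8  | Keyboard | 408.19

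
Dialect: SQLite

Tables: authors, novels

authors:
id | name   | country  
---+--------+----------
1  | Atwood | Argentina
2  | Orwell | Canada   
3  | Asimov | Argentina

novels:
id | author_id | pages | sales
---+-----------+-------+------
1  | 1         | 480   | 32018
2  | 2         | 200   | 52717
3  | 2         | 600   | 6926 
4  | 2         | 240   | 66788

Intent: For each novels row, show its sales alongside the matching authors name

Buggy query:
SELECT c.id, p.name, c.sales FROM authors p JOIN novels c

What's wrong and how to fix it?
Bug: JOIN with no ON clause produces a cartesian product; every novels row pairs with every authors row

Fix: Add ON c.author_id = p.id to the JOIN

Corrected query:
SELECT c.id, p.name, c.sales FROM authors p JOIN novels c ON c.author_id = p.id

Result:
id | name   | sales
---+--------+------
1  | Atwood | 32018
2  | Orwell | 52717
3  | Orwell | 6926 
4  | Orwell | 66788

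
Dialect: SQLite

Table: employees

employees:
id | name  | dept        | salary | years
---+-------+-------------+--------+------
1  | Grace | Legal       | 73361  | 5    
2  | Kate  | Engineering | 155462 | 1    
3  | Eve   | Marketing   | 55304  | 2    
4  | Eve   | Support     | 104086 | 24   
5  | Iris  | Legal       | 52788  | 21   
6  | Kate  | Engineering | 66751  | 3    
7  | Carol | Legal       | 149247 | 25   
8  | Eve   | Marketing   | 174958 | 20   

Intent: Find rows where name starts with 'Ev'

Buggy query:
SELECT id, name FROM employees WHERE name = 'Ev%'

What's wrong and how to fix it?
Bug: '=' compares the literal string including the % character; pattern matching needs LIKE

Fix: Use LIKE for wildcard pattern matching

Corrected query:
SELECT id, name FROM employees WHERE name LIKE 'Ev%'

Result:
id | name
---+-----
3  | Eve 
4  | Eve 
8  | Eve 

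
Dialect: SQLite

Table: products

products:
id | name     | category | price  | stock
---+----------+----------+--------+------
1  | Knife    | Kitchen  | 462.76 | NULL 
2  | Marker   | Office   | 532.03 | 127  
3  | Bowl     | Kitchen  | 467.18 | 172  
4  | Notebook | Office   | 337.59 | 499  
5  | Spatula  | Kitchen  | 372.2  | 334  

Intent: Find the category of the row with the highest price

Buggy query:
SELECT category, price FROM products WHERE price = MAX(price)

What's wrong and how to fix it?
Bug: MAX(price) is an aggregate and cannot be used directly in WHERE

Fix: Wrap MAX in a scalar subquery so WHERE compares against a single value

Corrected query:
SELECT category, price FROM products WHERE price = (SELECT MAX(price) FROM products)

Result:
category | price 
---------+-------
Office   | 532.03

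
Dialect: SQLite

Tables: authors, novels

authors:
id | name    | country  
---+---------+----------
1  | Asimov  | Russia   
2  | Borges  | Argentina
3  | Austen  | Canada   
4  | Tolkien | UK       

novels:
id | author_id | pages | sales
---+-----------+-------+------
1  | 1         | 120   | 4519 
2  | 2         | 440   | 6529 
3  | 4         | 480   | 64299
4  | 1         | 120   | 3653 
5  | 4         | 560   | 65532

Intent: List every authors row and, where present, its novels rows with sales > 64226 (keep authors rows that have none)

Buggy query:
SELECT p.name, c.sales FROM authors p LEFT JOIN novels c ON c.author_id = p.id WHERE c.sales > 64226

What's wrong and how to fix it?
Bug: A WHERE condition on the right-hand table after LEFT JOIN drops unmatched parents

Fix: Move the right-table condition into the ON clause so unmatched parents are kept

Corrected query:
SELECT p.name, c.sales FROM authors p LEFT JOIN novels c ON c.author_id = p.id AND c.sales > 64226

Result:
name    | sales
--------+------
Asimov  | NULL 
Borges  | NULL 
Austen  | NULL 
Tolkien | 64299
Tolkien | 65532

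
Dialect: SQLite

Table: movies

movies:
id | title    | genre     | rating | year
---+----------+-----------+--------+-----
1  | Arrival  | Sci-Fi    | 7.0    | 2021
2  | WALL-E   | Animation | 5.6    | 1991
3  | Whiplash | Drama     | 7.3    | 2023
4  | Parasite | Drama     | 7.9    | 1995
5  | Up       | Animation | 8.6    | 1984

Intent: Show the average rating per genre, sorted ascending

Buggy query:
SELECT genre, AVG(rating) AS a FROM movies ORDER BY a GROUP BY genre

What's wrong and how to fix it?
Bug: GROUP BY must precede ORDER BY

Fix: Reorder: SELECT … FROM … GROUP BY … ORDER BY …

Corrected query:
SELECT genre, AVG(rating) AS a FROM movies GROUP BY genre ORDER BY a

Result:
genre     | a  
----------+----
Sci-Fi    | 7  
Animation | 7.1
Drama     | 7.6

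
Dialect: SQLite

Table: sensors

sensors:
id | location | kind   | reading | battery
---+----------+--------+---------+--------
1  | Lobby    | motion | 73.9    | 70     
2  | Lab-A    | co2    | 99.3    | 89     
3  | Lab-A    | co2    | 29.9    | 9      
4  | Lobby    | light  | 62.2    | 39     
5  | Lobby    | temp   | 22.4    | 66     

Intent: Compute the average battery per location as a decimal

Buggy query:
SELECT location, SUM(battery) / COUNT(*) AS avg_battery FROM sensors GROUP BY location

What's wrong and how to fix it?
Bug: Both operands are integers, so '/' performs integer division and truncates

Fix: Multiply by 1.0 (or CAST to REAL) to force floating-point division

Corrected query:
SELECT location, SUM(battery) * 1.0 / COUNT(*) AS avg_battery FROM sensors GROUP BY location

Result:
location | avg_battery
---------+------------
Lab-A    | 49         
Lobby    | 58.333333  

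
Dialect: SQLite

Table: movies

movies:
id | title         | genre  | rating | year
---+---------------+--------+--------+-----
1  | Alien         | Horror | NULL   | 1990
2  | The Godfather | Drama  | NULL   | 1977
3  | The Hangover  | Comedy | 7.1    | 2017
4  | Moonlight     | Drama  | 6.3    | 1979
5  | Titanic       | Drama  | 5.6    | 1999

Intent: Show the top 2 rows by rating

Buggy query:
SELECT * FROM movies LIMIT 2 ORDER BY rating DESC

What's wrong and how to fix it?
Bug: LIMIT must come after ORDER BY

Fix: Swap the clauses: ORDER BY first, then LIMIT

Corrected query:
SELECT * FROM movies ORDER BY rating DESC LIMIT 2

Result:
id | title        | genre  | rating | year
---+--------------+--------+--------+-----
3  | The Hangover | Comedy | 7.1    | 2017
4  | Moonlight    | Drama  | 6.3    | 1979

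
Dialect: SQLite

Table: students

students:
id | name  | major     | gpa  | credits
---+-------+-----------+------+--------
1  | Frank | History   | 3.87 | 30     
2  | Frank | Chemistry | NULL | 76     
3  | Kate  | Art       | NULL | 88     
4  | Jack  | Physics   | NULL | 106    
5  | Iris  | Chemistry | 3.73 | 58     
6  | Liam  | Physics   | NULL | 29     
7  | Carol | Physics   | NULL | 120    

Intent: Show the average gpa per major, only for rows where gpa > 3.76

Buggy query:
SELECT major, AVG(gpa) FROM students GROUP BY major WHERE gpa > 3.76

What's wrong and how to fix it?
Bug: WHERE cannot follow GROUP BY

Fix: Move the WHERE clause before GROUP BY

Corrected query:
SELECT major, AVG(gpa) FROM students WHERE gpa > 3.76 GROUP BY major

Result:
major   | AVG(gpa)
--------+---------
History | 3.87    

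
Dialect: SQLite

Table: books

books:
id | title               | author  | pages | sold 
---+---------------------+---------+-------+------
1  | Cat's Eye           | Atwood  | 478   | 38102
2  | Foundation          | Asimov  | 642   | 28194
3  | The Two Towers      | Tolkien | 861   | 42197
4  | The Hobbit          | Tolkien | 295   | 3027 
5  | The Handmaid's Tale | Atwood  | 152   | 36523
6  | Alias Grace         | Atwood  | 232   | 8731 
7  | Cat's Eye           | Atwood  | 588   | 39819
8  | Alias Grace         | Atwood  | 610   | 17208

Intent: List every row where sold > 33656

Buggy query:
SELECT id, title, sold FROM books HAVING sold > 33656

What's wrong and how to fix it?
Bug: HAVING filters the output of aggregation, but this query has no GROUP BY and no aggregate functions, so SQLite rejects it (HAVING clause on a non-aggregate query); the condition here is per row

Fix: Use WHERE for row-level filtering

Corrected query:
SELECT id, title, sold FROM books WHERE sold > 33656

Result:
id | title               | sold 
---+---------------------+------
1  | Cat's Eye           | 38102
3  | The Two Towers      | 42197
5  | The Handmaid's Tale | 36523
7  | Cat's Eye           | 39819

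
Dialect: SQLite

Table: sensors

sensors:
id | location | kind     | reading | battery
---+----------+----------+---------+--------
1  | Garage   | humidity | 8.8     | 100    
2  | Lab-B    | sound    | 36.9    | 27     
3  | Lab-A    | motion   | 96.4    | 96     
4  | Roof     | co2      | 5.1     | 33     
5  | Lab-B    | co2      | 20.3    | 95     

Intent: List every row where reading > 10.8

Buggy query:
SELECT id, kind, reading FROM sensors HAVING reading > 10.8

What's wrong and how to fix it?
Bug: This is a non-aggregate query (no GROUP BY, no aggregates), so in SQLite the HAVING clause is invalid here; a row-level condition belongs in WHERE

Fix: Replace HAVING with WHERE since the condition applies to individual rows

Corrected query:
SELECT id, kind, reading FROM sensors WHERE reading > 10.8

Result:
id | kind   | reading
---+--------+--------
2  | sound  | 36.9   
3  | motion | 96.4   
5  | co2    | 20.3   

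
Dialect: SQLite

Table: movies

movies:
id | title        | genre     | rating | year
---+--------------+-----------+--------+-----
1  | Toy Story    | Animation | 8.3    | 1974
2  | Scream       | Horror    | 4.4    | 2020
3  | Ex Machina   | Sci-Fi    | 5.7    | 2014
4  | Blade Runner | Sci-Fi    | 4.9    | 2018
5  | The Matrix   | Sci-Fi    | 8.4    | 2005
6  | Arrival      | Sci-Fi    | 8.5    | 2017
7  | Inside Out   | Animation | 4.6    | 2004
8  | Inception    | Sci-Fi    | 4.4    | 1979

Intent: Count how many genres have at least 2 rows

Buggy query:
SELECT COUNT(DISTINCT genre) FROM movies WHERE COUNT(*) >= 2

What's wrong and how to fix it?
Bug: COUNT(*) cannot appear in WHERE; the per-group count doesn't exist yet

Fix: Group first with HAVING COUNT(*) >= 2, then COUNT the resulting groups

Corrected query:
SELECT COUNT(*) FROM (SELECT genre FROM movies GROUP BY genre HAVING COUNT(*) >= 2)

Result:
COUNT(*)
--------
2       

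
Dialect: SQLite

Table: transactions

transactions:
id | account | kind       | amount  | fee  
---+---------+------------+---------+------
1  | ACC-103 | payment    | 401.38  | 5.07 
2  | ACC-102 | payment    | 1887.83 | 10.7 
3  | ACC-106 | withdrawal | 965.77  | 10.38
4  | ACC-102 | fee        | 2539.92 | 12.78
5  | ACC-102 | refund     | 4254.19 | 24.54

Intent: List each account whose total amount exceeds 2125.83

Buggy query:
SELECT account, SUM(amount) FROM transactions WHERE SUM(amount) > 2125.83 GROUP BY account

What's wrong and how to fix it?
Bug: Aggregate functions cannot appear in a WHERE clause

Fix: Move the aggregate condition to a HAVING clause

Corrected query:
SELECT account, SUM(amount) FROM transactions GROUP BY account HAVING SUM(amount) > 2125.83

Result:
account | SUM(amount)
--------+------------
ACC-102 | 8681.94    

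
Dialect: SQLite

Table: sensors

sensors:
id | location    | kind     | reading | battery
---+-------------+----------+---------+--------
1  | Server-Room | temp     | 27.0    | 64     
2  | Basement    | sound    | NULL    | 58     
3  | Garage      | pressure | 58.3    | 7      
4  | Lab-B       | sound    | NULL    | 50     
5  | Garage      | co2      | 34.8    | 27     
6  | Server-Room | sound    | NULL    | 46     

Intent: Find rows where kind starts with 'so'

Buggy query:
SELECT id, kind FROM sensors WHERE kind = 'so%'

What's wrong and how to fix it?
Bug: '=' compares the literal string including the % character; pattern matching needs LIKE

Fix: Replace '=' with LIKE so 'so%' is treated as a pattern

Corrected query:
SELECT id, kind FROM sensors WHERE kind LIKE 'so%'

Result:
id | kind 
---+------
2  | sound
4  | sound
6  | sound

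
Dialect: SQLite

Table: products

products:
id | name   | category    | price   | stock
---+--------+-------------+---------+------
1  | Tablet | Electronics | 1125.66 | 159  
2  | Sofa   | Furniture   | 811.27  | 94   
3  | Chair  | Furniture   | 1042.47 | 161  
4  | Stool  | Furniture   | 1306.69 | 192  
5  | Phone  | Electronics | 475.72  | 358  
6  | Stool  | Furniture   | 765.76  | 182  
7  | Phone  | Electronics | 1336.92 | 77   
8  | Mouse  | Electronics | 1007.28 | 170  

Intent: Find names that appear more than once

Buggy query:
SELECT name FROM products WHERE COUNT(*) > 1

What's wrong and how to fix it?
Bug: COUNT(*) is an aggregate and cannot be used in WHERE

Fix: GROUP BY name, then filter groups with HAVING COUNT(*) > 1

Corrected query:
SELECT name FROM products GROUP BY name HAVING COUNT(*) > 1

Result:
name 
-----
Phone
Stool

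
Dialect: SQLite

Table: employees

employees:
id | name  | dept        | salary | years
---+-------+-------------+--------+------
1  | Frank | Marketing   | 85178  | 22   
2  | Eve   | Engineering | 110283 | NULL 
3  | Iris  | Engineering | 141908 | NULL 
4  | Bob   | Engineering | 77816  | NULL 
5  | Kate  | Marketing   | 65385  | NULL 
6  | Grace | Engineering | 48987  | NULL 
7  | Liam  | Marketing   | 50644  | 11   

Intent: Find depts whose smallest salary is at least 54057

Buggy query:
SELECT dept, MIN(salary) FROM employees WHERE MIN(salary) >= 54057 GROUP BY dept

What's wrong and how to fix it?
Bug: Aggregates like MIN are computed per group after WHERE runs

Fix: Replace WHERE with HAVING after the GROUP BY

Corrected query:
SELECT dept, MIN(salary) FROM employees GROUP BY dept HAVING MIN(salary) >= 54057

Result:
(no rows)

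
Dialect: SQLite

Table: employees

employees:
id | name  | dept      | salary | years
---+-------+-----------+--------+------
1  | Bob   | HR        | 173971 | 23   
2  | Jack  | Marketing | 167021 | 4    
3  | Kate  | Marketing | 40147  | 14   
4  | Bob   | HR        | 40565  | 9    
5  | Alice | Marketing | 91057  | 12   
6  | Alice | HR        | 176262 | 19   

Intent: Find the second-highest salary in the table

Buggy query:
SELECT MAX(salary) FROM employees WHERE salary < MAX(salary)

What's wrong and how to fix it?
Bug: MAX(salary) on the right of the comparison is an aggregate-in-WHERE error

Fix: Compute the overall MAX in a subquery, then take MAX of rows below it

Corrected query:
SELECT MAX(salary) FROM employees WHERE salary < (SELECT MAX(salary) FROM employees)

Result:
MAX(salary)
-----------
173971     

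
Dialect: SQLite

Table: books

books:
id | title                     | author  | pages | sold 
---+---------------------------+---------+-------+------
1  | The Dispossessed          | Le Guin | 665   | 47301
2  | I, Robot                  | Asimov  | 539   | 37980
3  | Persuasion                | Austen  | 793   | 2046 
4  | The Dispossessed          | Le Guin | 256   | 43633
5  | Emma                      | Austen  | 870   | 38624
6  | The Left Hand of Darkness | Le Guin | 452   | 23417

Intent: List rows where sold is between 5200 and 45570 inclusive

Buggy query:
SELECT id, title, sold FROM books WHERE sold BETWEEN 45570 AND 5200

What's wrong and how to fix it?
Bug: BETWEEN expects the lower bound first; with 45570 AND 5200 the range is empty

Fix: Swap the bounds so the smaller value comes first

Corrected query:
SELECT id, title, sold FROM books WHERE sold BETWEEN 5200 AND 45570

Result:
id | title                     | sold 
---+---------------------------+------
2  | I, Robot                  | 37980
4  | The Dispossessed          | 43633
5  | Emma                      | 38624
6  | The Left Hand of Darkness | 23417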